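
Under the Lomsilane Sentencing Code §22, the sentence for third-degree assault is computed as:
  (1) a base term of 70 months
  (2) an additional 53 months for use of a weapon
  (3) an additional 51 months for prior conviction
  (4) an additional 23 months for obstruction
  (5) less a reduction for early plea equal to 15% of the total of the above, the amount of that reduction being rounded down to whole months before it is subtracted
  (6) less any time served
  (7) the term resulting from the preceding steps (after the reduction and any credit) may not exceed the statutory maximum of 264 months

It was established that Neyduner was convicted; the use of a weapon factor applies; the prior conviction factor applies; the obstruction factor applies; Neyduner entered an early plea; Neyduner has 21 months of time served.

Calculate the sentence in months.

Use of a weapon enhancement: +53 months
Prior conviction enhancement: +51 months
Obstruction enhancement: +23 months
Adjusted term: 70 months + 53 months + 51 months + 23 months = 197 months
Early plea reduction: 15% of 197 months = 29 months (rounded down)
After reduction: 197 − 29 = 168 months
Less time served: 168 months − 21 months = 147 months
Cap at 264 months: 147 months is within the cap, no reduction.

147 months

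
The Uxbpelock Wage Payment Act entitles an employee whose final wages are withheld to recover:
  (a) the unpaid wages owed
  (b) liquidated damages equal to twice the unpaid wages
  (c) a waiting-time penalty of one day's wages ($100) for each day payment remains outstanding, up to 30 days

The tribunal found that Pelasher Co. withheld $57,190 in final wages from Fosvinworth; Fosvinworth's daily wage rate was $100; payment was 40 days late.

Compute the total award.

Doubled: 2 × $57,190 = $114,380
Penalty days: min(40, 30) = 30
Waiting-time penalty: 30 × $100 = $3,000
Total award: $57,190 + $114,380 + $3,000 = $174,570

$174,570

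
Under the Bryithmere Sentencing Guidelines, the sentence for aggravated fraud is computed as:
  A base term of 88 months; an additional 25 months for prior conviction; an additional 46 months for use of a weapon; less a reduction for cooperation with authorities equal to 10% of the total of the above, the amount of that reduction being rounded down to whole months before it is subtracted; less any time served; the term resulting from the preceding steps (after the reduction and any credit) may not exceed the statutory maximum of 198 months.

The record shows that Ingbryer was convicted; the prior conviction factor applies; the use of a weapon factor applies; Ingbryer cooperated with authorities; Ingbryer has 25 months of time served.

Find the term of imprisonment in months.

Sentence: 119 months

Prior conviction enhancement: +25 months
Use of a weapon enhancement: +46 months
Adjusted term: 88 months + 25 months + 46 months = 159 months
Cooperation with authorities reduction: 10% of 159 months = 15 months (rounded down)
After reduction: 159 − 15 = 144 months
Less time served: 144 months − 25 months = 119 months
Cap at 198 months: 119 months is within the cap, no reduction.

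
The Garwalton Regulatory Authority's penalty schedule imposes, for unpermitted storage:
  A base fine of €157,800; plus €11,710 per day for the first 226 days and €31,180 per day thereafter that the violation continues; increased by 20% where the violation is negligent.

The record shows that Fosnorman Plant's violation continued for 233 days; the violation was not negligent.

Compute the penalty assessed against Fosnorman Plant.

€3,022,520

First 226 days: 226 × €11,710 = €2,646,460
Remaining days: (233 − 226) × €31,180 = €218,260
Per-day component: €2,646,460 + €218,260 = €2,864,720
Base plus per-day: €157,800 + €2,864,720 = €3,022,520
The violation was not negligent: no 20% increase.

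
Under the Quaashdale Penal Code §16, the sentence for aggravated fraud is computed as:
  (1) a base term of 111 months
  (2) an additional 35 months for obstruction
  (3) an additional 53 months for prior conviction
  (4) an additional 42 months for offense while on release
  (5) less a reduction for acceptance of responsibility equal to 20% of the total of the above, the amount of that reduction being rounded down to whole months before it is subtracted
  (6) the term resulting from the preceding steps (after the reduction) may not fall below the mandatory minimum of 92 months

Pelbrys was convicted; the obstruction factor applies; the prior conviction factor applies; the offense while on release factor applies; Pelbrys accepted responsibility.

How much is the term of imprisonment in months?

Obstruction enhancement: +35 months
Prior conviction enhancement: +53 months
Offense while on release enhancement: +42 months
Adjusted term: 111 months + 35 months + 53 months + 42 months = 241 months
Acceptance of responsibility reduction: 20% of 241 months = 48 months (rounded down)
After reduction: 241 − 48 = 193 months
Minimum 92 months: 193 months meets the minimum, no increase.

193 months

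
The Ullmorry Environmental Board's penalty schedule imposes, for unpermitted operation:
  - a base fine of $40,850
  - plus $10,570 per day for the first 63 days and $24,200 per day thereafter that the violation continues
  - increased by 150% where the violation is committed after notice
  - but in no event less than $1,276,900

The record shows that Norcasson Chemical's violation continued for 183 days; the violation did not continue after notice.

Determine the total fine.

$3,610,760

First 63 days: 63 × $10,570 = $665,910
Remaining days: (183 − 63) × $24,200 = $2,904,000
Per-day component: $665,910 + $2,904,000 = $3,569,910
Base plus per-day: $40,850 + $3,569,910 = $3,610,760
The violation did not continue after notice: no 150% increase.
Minimum $1,276,900: $3,610,760 meets the minimum, no increase.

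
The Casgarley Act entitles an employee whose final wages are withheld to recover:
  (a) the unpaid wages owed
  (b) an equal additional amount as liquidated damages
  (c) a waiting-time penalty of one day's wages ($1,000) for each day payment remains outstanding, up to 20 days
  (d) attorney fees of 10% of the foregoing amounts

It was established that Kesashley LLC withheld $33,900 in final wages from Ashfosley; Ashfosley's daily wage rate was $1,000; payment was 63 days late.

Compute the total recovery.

Liquidated damages (equal amount): $33,900
Penalty days: min(63, 20) = 20
Waiting-time penalty: 20 × $1,000 = $20,000
Subtotal: $33,900 + $33,900 + $20,000 = $87,800
Attorney fees: 10% of $87,800 = $8,780
Total award: $87,800 + $8,780 = $96,580

Total award: $96,580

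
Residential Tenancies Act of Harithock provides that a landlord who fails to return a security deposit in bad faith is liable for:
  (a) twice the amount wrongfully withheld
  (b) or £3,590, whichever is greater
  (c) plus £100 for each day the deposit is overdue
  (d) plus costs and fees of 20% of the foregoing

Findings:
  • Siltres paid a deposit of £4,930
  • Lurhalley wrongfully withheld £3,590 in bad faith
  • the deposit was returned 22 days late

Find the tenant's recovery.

Doubled: 2 × £3,590 = £7,180
Minimum £3,590: £7,180 meets the minimum, no increase.
Late-return penalty: 22 × £100 = £2,200
Damages plus late penalty: £7,180 + £2,200 = £9,380
Costs and fees: 20% of £9,380 = £1,876
Total recovery: £9,380 + £1,876 = £11,256

Recovery: £11,256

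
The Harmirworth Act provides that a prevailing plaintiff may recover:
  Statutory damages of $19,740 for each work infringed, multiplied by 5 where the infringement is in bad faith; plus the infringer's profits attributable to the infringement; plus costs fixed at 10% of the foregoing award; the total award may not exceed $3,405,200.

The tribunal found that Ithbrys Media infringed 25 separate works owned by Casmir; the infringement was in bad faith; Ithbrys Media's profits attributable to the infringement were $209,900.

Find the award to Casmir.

$2,945,140

Statutory damages: 25 × $19,740 = $493,500
Multiplied by 5: 5 × $493,500 = $2,467,500
Combined award: $2,467,500 + $209,900 = $2,677,400
Costs: 10% of $2,677,400 = $267,740
Award plus costs: $2,677,400 + $267,740 = $2,945,140
Cap at $3,405,200: $2,945,140 is within the cap, no reduction.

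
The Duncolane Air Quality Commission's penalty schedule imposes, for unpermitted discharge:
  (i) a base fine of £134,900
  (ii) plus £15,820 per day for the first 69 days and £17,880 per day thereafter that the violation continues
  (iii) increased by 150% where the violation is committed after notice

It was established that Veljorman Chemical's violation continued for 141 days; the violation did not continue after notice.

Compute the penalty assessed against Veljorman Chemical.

£2,513,840

First 69 days: 69 × £15,820 = £1,091,580
Remaining days: (141 − 69) × £17,880 = £1,287,360
Per-day component: £1,091,580 + £1,287,360 = £2,378,940
Base plus per-day: £134,900 + £2,378,940 = £2,513,840
The violation did not continue after notice: no 150% increase.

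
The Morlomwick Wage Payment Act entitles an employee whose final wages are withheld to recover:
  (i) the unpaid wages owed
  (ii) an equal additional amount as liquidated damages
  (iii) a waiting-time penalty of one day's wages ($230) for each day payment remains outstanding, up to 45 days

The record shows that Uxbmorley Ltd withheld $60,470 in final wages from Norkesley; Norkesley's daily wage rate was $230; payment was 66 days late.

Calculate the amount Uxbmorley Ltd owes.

Liquidated damages (equal amount): $60,470
Penalty days: min(66, 45) = 45
Waiting-time penalty: 45 × $230 = $10,350
Total award: $60,470 + $60,470 + $10,350 = $131,290

$131,290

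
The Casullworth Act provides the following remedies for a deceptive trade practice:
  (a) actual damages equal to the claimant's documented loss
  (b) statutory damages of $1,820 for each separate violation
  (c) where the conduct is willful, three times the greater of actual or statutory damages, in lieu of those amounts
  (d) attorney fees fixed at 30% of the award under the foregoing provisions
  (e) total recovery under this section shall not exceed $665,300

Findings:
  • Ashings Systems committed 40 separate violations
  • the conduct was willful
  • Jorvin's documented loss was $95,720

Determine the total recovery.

Statutory damages: 40 × $1,820 = $72,800
Greater of actual damages ($95,720) or statutory damages ($72,800): $95,720
Trebled: 3 × $95,720 = $287,160
Attorney fees: 30% of $287,160 = $86,148
Total before cap: $287,160 + $86,148 = $373,308
Cap at $665,300: $373,308 is within the cap, no reduction.

$373,308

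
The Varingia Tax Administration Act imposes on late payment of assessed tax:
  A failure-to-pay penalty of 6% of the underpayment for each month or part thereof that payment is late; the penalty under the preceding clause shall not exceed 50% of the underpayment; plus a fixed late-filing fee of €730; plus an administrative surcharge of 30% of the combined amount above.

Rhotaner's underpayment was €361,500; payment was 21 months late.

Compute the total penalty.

Accrued rate: 6% × 21 = 126%, capped at 50% → 50%
Failure-to-pay penalty: 50% of €361,500 = €180,750
Penalty before surcharge: €180,750 + €730 = €181,480
Administrative surcharge: 30% of €181,480 = €54,444
Total penalty: €181,480 + €54,444 = €235,924

€235,924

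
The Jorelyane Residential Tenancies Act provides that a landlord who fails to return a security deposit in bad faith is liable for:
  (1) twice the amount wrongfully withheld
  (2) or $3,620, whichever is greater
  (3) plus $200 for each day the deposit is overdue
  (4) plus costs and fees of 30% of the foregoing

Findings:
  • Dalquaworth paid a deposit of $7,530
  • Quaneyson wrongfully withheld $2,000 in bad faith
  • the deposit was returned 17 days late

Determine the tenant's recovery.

$9,620

Doubled: 2 × $2,000 = $4,000
Minimum $3,620: $4,000 meets the minimum, no increase.
Late-return penalty: 17 × $200 = $3,400
Damages plus late penalty: $4,000 + $3,400 = $7,400
Costs and fees: 30% of $7,400 = $2,220
Total recovery: $7,400 + $2,220 = $9,620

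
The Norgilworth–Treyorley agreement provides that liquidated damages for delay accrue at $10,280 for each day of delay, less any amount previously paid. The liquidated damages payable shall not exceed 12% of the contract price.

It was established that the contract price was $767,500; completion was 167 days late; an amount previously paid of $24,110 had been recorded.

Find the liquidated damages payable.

Per-day damages: 167 × $10,280 = $1,716,760
Less amount previously paid: $1,716,760 − $24,110 = $1,692,650
Cap: 12% of $767,500 = $92,100
Cap at $92,100: $1,692,650 exceeds the cap → $92,100

Liquidated damages: $92,100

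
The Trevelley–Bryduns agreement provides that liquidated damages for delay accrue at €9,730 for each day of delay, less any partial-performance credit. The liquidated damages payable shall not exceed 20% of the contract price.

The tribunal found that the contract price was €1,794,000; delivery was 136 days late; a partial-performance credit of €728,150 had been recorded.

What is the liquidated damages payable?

Per-day damages: 136 × €9,730 = €1,323,280
Less partial-performance credit: €1,323,280 − €728,150 = €595,130
Cap: 20% of €1,794,000 = €358,800
Cap at €358,800: €595,130 exceeds the cap → €358,800

€358,800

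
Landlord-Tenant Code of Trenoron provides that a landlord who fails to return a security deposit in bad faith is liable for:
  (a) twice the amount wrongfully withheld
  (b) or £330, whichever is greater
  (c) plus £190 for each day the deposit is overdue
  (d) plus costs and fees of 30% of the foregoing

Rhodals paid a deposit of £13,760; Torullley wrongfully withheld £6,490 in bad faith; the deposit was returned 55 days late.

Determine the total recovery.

Doubled: 2 × £6,490 = £12,980
Minimum £330: £12,980 meets the minimum, no increase.
Late-return penalty: 55 × £190 = £10,450
Damages plus late penalty: £12,980 + £10,450 = £23,430
Costs and fees: 30% of £23,430 = £7,029
Total recovery: £23,430 + £7,029 = £30,459

£30,459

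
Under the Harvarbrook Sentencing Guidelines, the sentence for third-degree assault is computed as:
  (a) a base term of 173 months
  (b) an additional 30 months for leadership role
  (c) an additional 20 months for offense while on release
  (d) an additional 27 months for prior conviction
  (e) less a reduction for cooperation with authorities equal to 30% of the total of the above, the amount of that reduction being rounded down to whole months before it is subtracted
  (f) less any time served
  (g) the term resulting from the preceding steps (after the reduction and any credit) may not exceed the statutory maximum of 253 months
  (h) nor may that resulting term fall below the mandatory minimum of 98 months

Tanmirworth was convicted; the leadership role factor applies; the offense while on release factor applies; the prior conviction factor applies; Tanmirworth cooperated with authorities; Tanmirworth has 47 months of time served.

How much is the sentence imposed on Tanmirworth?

Leadership role enhancement: +30 months
Offense while on release enhancement: +20 months
Prior conviction enhancement: +27 months
Adjusted term: 173 months + 30 months + 20 months + 27 months = 250 months
Cooperation with authorities reduction: 30% of 250 months = 75 months (rounded down)
After reduction: 250 − 75 = 175 months
Less time served: 175 months − 47 months = 128 months
Cap at 253 months: 128 months is within the cap, no reduction.
Minimum 98 months: 128 months meets the minimum, no increase.

128 months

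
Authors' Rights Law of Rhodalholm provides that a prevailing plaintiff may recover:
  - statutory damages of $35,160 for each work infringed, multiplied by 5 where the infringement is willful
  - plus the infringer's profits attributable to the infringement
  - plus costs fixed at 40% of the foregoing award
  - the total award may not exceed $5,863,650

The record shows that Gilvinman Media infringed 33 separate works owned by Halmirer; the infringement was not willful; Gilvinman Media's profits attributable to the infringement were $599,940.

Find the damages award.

Statutory damages: 33 × $35,160 = $1,160,280
Infringement not willful: no ×5 enhancement.
Combined award: $1,160,280 + $599,940 = $1,760,220
Costs: 40% of $1,760,220 = $704,088
Award plus costs: $1,760,220 + $704,088 = $2,464,308
Cap at $5,863,650: $2,464,308 is within the cap, no reduction.

Award: $2,464,308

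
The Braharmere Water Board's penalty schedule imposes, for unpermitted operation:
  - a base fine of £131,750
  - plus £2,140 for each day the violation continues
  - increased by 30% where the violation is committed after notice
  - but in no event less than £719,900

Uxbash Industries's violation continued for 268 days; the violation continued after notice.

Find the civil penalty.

Per-day component: 268 × £2,140 = £573,520
Base plus per-day: £131,750 + £573,520 = £705,270
Enhancement: 30% of £705,270 = £211,581
Enhanced fine: £705,270 + £211,581 = £916,851
Minimum £719,900: £916,851 meets the minimum, no increase.

Civil penalty: £916,851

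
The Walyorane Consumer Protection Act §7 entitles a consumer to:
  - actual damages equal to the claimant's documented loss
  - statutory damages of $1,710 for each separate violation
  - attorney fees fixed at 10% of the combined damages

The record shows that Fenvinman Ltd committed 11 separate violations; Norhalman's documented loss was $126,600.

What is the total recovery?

Statutory damages: 11 × $1,710 = $18,810
Combined damages: $126,600 + $18,810 = $145,410
Attorney fees: 10% of $145,410 = $14,541
Total recovery: $145,410 + $14,541 = $159,951

$159,951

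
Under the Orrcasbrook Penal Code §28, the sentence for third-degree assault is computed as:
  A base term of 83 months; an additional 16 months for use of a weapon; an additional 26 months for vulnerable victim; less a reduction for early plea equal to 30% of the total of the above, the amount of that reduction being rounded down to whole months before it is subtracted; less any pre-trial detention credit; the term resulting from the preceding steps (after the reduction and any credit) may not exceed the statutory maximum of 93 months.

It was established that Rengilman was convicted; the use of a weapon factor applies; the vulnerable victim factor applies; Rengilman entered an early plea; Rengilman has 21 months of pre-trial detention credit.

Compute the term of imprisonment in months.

Use of a weapon enhancement: +16 months
Vulnerable victim enhancement: +26 months
Adjusted term: 83 months + 16 months + 26 months = 125 months
Early plea reduction: 30% of 125 months = 37 months (rounded down)
After reduction: 125 − 37 = 88 months
Less pre-trial detention credit: 88 months − 21 months = 67 months
Cap at 93 months: 67 months is within the cap, no reduction.

67 months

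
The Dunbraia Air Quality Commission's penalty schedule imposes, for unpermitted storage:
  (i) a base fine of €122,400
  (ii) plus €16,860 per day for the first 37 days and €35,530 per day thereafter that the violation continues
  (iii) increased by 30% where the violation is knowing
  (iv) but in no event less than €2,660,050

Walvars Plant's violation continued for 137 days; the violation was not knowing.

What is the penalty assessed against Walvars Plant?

€4,299,220

First 37 days: 37 × €16,860 = €623,820
Remaining days: (137 − 37) × €35,530 = €3,553,000
Per-day component: €623,820 + €3,553,000 = €4,176,820
Base plus per-day: €122,400 + €4,176,820 = €4,299,220
The violation was not knowing: no 30% increase.
Minimum €2,660,050: €4,299,220 meets the minimum, no increase.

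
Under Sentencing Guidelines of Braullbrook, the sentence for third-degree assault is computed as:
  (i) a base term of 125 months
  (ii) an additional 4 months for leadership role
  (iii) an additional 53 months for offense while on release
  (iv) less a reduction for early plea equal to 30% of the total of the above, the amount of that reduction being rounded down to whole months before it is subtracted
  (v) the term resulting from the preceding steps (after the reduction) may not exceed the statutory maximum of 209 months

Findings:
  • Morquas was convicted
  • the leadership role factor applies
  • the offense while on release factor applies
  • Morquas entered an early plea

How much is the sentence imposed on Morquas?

Leadership role enhancement: +4 months
Offense while on release enhancement: +53 months
Adjusted term: 125 months + 4 months + 53 months = 182 months
Early plea reduction: 30% of 182 months = 54 months (rounded down)
After reduction: 182 − 54 = 128 months
Cap at 209 months: 128 months is within the cap, no reduction.

Sentence: 128 months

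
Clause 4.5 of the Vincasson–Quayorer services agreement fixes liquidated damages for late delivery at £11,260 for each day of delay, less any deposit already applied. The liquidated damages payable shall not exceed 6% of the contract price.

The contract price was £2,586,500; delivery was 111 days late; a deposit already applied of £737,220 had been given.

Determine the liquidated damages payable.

£155,190

Per-day damages: 111 × £11,260 = £1,249,860
Less deposit already applied: £1,249,860 − £737,220 = £512,640
Cap: 6% of £2,586,500 = £155,190
Cap at £155,190: £512,640 exceeds the cap → £155,190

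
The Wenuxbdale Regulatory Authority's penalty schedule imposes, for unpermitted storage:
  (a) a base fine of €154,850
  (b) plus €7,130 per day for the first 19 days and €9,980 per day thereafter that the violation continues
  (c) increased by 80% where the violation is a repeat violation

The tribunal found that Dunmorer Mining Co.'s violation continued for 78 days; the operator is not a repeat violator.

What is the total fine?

First 19 days: 19 × €7,130 = €135,470
Remaining days: (78 − 19) × €9,980 = €588,820
Per-day component: €135,470 + €588,820 = €724,290
Base plus per-day: €154,850 + €724,290 = €879,140
The operator is not a repeat violator: no 80% increase.

€879,140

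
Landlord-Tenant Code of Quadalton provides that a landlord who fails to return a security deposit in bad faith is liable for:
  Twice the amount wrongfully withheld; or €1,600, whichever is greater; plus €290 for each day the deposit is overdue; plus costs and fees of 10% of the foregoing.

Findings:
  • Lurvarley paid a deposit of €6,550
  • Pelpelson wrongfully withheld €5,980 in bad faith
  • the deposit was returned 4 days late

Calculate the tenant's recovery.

€14,432

Doubled: 2 × €5,980 = €11,960
Minimum €1,600: €11,960 meets the minimum, no increase.
Late-return penalty: 4 × €290 = €1,160
Damages plus late penalty: €11,960 + €1,160 = €13,120
Costs and fees: 10% of €13,120 = €1,312
Total recovery: €13,120 + €1,312 = €14,432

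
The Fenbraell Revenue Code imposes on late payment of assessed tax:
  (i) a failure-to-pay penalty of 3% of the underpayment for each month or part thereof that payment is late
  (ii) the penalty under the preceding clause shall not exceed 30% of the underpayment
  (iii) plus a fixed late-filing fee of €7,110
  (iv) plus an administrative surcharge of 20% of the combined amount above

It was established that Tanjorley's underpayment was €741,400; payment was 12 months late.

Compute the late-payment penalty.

€275,436

Accrued rate: 3% × 12 = 36%, capped at 30% → 30%
Failure-to-pay penalty: 30% of €741,400 = €222,420
Penalty before surcharge: €222,420 + €7,110 = €229,530
Administrative surcharge: 20% of €229,530 = €45,906
Total penalty: €229,530 + €45,906 = €275,436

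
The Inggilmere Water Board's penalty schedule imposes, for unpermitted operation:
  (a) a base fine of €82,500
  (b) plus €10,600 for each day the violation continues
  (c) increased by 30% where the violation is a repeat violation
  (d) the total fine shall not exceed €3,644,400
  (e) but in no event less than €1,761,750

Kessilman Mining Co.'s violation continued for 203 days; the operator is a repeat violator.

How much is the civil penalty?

Per-day component: 203 × €10,600 = €2,151,800
Base plus per-day: €82,500 + €2,151,800 = €2,234,300
Enhancement: 30% of €2,234,300 = €670,290
Enhanced fine: €2,234,300 + €670,290 = €2,904,590
Cap at €3,644,400: €2,904,590 is within the cap, no reduction.
Minimum €1,761,750: €2,904,590 meets the minimum, no increase.

Civil penalty: €2,904,590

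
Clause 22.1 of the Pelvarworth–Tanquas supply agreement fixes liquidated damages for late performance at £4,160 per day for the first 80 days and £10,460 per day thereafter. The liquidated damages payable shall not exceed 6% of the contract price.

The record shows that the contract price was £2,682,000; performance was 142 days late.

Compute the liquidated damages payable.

£160,920

First 80 days: 80 × £4,160 = £332,800
Remaining days: (142 − 80) × £10,460 = £648,520
Accrued per-day damages: £332,800 + £648,520 = £981,320
Cap: 6% of £2,682,000 = £160,920
Cap at £160,920: £981,320 exceeds the cap → £160,920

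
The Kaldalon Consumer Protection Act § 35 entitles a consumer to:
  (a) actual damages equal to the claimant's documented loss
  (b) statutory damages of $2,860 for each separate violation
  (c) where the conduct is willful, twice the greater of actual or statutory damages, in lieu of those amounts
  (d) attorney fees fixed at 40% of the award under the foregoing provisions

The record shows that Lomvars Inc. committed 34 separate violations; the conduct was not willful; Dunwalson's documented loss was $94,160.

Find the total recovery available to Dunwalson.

Statutory damages: 34 × $2,860 = $97,240
Conduct not willful: the in-lieu enhancement does not apply.
Actual plus statutory damages: $94,160 + $97,240 = $191,400
Attorney fees: 40% of $191,400 = $76,560
Total recovery: $191,400 + $76,560 = $267,960

$267,960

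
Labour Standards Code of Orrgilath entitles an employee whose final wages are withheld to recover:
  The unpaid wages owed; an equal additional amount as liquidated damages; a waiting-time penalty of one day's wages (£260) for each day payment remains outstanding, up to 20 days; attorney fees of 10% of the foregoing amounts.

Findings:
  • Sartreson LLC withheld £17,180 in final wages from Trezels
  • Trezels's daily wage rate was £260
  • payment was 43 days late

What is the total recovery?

Liquidated damages (equal amount): £17,180
Penalty days: min(43, 20) = 20
Waiting-time penalty: 20 × £260 = £5,200
Subtotal: £17,180 + £17,180 + £5,200 = £39,560
Attorney fees: 10% of £39,560 = £3,956
Total award: £39,560 + £3,956 = £43,516

£43,516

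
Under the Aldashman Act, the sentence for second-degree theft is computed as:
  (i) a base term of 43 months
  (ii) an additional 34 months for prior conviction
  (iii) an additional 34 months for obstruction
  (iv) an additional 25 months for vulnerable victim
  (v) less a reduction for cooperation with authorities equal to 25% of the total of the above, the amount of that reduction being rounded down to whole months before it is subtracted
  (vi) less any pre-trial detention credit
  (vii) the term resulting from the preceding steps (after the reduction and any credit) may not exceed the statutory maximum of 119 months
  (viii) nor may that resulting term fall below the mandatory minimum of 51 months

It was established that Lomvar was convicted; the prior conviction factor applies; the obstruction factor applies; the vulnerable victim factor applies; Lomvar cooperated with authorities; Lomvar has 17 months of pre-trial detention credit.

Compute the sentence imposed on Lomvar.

Sentence: 85 months

Prior conviction enhancement: +34 months
Obstruction enhancement: +34 months
Vulnerable victim enhancement: +25 months
Adjusted term: 43 months + 34 months + 34 months + 25 months = 136 months
Cooperation with authorities reduction: 25% of 136 months = 34 months (rounded down)
After reduction: 136 − 34 = 102 months
Less pre-trial detention credit: 102 months − 17 months = 85 months
Cap at 119 months: 85 months is within the cap, no reduction.
Minimum 51 months: 85 months meets the minimum, no increase.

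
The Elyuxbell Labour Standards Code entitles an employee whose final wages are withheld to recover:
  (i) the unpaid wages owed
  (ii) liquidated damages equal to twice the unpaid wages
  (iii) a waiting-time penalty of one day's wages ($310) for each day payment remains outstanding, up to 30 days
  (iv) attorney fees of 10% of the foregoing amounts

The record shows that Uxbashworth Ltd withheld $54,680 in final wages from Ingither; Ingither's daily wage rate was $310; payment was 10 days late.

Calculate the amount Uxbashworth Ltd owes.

$183,854

Doubled: 2 × $54,680 = $109,360
Penalty days: min(10, 30) = 10
Waiting-time penalty: 10 × $310 = $3,100
Subtotal: $54,680 + $109,360 + $3,100 = $167,140
Attorney fees: 10% of $167,140 = $16,714
Total award: $167,140 + $16,714 = $183,854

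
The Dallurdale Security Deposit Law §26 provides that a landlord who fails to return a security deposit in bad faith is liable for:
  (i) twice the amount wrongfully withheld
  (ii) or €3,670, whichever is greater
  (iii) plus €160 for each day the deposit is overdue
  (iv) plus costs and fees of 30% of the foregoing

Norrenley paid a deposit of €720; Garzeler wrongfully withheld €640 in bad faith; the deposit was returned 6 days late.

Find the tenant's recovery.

€6,019

Doubled: 2 × €640 = €1,280
Minimum €3,670: €1,280 is below the minimum → €3,670
Late-return penalty: 6 × €160 = €960
Damages plus late penalty: €3,670 + €960 = €4,630
Costs and fees: 30% of €4,630 = €1,389
Total recovery: €4,630 + €1,389 = €6,019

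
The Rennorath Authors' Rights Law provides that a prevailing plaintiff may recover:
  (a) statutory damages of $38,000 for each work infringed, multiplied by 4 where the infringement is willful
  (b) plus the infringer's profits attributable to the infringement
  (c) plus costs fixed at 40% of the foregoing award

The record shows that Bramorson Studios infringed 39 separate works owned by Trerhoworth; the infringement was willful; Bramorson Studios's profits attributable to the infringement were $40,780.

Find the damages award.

Statutory damages: 39 × $38,000 = $1,482,000
Multiplied by 4: 4 × $1,482,000 = $5,928,000
Combined award: $5,928,000 + $40,780 = $5,968,780
Costs: 40% of $5,968,780 = $2,387,512
Award plus costs: $5,968,780 + $2,387,512 = $8,356,292

$8,356,292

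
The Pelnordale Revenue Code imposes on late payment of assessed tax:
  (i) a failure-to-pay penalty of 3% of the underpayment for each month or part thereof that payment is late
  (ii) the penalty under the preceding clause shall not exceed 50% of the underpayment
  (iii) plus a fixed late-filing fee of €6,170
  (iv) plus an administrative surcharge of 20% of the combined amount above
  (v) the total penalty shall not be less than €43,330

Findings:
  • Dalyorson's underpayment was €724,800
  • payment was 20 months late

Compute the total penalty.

€442,284

Accrued rate: 3% × 20 = 60%, capped at 50% → 50%
Failure-to-pay penalty: 50% of €724,800 = €362,400
Penalty before surcharge: €362,400 + €6,170 = €368,570
Administrative surcharge: 20% of €368,570 = €73,714
Total penalty: €368,570 + €73,714 = €442,284
Minimum €43,330: €442,284 meets the minimum, no increase.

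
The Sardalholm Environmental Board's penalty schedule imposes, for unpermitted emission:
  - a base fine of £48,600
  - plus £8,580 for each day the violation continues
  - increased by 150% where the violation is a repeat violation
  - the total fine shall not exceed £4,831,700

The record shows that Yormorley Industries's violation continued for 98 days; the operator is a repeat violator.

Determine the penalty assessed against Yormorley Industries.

£2,223,600

Per-day component: 98 × £8,580 = £840,840
Base plus per-day: £48,600 + £840,840 = £889,440
Enhancement: 150% of £889,440 = £1,334,160
Enhanced fine: £889,440 + £1,334,160 = £2,223,600
Cap at £4,831,700: £2,223,600 is within the cap, no reduction.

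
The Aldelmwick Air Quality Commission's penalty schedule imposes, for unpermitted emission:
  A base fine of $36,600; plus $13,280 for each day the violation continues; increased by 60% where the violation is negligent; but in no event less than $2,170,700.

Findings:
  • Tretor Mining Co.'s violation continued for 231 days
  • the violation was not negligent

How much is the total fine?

$3,104,280

Per-day component: 231 × $13,280 = $3,067,680
Base plus per-day: $36,600 + $3,067,680 = $3,104,280
The violation was not negligent: no 60% increase.
Minimum $2,170,700: $3,104,280 meets the minimum, no increase.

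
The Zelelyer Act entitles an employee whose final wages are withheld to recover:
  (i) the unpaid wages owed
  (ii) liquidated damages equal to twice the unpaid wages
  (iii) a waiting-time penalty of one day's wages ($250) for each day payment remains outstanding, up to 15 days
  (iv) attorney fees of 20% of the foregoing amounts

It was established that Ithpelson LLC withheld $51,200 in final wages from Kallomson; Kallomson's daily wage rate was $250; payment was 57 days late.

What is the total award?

Doubled: 2 × $51,200 = $102,400
Penalty days: min(57, 15) = 15
Waiting-time penalty: 15 × $250 = $3,750
Subtotal: $51,200 + $102,400 + $3,750 = $157,350
Attorney fees: 20% of $157,350 = $31,470
Total award: $157,350 + $31,470 = $188,820

$188,820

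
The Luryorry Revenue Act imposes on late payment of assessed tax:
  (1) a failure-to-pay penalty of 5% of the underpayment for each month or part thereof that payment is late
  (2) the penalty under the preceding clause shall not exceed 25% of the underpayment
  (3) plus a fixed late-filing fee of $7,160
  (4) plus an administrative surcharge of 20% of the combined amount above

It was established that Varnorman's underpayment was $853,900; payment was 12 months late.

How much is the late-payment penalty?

Penalty: $264,762

Accrued rate: 5% × 12 = 60%, capped at 25% → 25%
Failure-to-pay penalty: 25% of $853,900 = $213,475
Penalty before surcharge: $213,475 + $7,160 = $220,635
Administrative surcharge: 20% of $220,635 = $44,127
Total penalty: $220,635 + $44,127 = $264,762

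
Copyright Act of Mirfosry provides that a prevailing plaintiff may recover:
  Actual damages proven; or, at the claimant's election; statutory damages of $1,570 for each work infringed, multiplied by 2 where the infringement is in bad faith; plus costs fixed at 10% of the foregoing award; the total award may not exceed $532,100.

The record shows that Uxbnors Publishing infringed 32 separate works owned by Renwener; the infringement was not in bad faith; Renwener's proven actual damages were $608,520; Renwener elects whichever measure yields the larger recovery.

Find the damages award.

$532,100

Statutory damages: 32 × $1,570 = $50,240
Infringement not in bad faith: no ×2 enhancement.
Greater of actual damages ($608,520) or statutory damages ($50,240): $608,520
Costs: 10% of $608,520 = $60,852
Award plus costs: $608,520 + $60,852 = $669,372
Cap at $532,100: $669,372 exceeds the cap → $532,100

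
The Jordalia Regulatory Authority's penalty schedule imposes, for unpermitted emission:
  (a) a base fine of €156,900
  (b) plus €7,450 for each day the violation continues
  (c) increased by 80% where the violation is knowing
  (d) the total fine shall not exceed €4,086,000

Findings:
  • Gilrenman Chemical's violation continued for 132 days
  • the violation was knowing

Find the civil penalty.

€2,052,540

Per-day component: 132 × €7,450 = €983,400
Base plus per-day: €156,900 + €983,400 = €1,140,300
Enhancement: 80% of €1,140,300 = €912,240
Enhanced fine: €1,140,300 + €912,240 = €2,052,540
Cap at €4,086,000: €2,052,540 is within the cap, no reduction.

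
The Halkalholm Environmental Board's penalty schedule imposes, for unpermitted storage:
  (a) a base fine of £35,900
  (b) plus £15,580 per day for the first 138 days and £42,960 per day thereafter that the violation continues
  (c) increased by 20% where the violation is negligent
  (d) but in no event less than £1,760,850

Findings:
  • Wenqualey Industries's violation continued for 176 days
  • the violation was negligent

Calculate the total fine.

First 138 days: 138 × £15,580 = £2,150,040
Remaining days: (176 − 138) × £42,960 = £1,632,480
Per-day component: £2,150,040 + £1,632,480 = £3,782,520
Base plus per-day: £35,900 + £3,782,520 = £3,818,420
Enhancement: 20% of £3,818,420 = £763,684
Enhanced fine: £3,818,420 + £763,684 = £4,582,104
Minimum £1,760,850: £4,582,104 meets the minimum, no increase.

£4,582,104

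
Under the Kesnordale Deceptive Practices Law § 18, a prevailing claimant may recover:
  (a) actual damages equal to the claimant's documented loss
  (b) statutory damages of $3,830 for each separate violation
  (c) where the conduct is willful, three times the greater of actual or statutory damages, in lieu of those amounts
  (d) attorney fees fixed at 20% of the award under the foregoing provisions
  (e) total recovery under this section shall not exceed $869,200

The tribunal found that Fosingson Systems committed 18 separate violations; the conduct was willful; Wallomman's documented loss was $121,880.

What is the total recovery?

$438,768

Statutory damages: 18 × $3,830 = $68,940
Greater of actual damages ($121,880) or statutory damages ($68,940): $121,880
Trebled: 3 × $121,880 = $365,640
Attorney fees: 20% of $365,640 = $73,128
Total before cap: $365,640 + $73,128 = $438,768
Cap at $869,200: $438,768 is within the cap, no reduction.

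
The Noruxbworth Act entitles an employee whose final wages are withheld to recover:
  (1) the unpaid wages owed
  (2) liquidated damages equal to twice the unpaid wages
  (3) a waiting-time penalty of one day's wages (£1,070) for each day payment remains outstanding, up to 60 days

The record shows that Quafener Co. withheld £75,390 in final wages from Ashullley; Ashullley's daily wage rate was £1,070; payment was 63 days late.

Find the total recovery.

Doubled: 2 × £75,390 = £150,780
Penalty days: min(63, 60) = 60
Waiting-time penalty: 60 × £1,070 = £64,200
Total award: £75,390 + £150,780 + £64,200 = £290,370

Total award: £290,370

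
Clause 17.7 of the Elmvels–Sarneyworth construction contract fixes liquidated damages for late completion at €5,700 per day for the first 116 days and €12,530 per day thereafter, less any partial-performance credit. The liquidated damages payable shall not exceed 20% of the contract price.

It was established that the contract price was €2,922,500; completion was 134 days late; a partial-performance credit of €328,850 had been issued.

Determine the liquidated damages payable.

First 116 days: 116 × €5,700 = €661,200
Remaining days: (134 − 116) × €12,530 = €225,540
Accrued per-day damages: €661,200 + €225,540 = €886,740
Less partial-performance credit: €886,740 − €328,850 = €557,890
Cap: 20% of €2,922,500 = €584,500
Cap at €584,500: €557,890 is within the cap, no reduction.

€557,890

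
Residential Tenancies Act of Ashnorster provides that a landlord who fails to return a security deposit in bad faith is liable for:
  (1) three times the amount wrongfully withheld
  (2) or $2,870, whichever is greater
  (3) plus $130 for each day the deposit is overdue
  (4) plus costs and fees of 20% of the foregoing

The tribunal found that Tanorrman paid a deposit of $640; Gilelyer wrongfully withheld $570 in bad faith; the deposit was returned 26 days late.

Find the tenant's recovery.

Trebled: 3 × $570 = $1,710
Minimum $2,870: $1,710 is below the minimum → $2,870
Late-return penalty: 26 × $130 = $3,380
Damages plus late penalty: $2,870 + $3,380 = $6,250
Costs and fees: 20% of $6,250 = $1,250
Total recovery: $6,250 + $1,250 = $7,500

$7,500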